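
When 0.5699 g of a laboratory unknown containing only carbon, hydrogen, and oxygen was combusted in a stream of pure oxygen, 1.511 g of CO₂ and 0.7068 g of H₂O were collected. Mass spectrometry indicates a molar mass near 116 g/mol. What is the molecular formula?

C7H16O

mol C = 1.511 g CO₂ ÷ 44.009 g/mol = 0.034334 mol
mol H = 2 × 0.7068 g H₂O ÷ 18.015 g/mol = 0.078468 mol
mass O = 0.5699 − (0.41238 + 0.079096) = 0.078420 g → mol O = 0.078420 ÷ 15.999 = 0.0049016 mol
Divide by the smallest (0.0049016 mol): C 7.005, H 16.009, O 1.000
Empirical formula: C7H16O
Empirical-formula mass = 116.20 g/mol; 116 ÷ 116.20 ≈ 1, so the molecular formula is C7H16O.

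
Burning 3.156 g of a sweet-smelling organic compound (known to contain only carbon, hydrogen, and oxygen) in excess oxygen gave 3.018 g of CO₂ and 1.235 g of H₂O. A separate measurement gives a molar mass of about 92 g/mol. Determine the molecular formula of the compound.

C2H4O4

mol C = 3.018 g CO₂ ÷ 44.009 g/mol = 0.068577 mol
mol H = 2 × 1.235 g H₂O ÷ 18.015 g/mol = 0.13711 mol
mass O = 3.156 − (0.82368 + 0.13820) = 2.1941 g → mol O = 2.1941 ÷ 15.999 = 0.13714 mol
Divide by the smallest (0.068577 mol): C 1.000, H 1.999, O 2.000
Empirical formula: CH2O2
Empirical-formula mass = 46.02 g/mol; 92 ÷ 46.02 ≈ 2, so the molecular formula is C2H4O4.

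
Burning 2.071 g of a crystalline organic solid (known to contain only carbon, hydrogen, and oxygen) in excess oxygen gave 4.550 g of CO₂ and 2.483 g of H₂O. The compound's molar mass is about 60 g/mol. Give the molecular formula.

mol C = 4.550 g CO₂ ÷ 44.009 g/mol = 0.10339 mol
mol H = 2 × 2.483 g H₂O ÷ 18.015 g/mol = 0.27566 mol
mass O = 2.071 − (1.2418 + 0.27786) = 0.55134 g → mol O = 0.55134 ÷ 15.999 = 0.034461 mol
Divide by the smallest (0.034461 mol): C 3.000, H 7.999, O 1.000
Empirical formula: C3H8O
Empirical-formula mass = 60.10 g/mol; 60 ÷ 60.10 ≈ 1, so the molecular formula is C3H8O.

C3H8O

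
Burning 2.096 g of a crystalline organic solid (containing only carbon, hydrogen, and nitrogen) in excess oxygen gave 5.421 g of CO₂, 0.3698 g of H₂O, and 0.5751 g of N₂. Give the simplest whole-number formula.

mol C = 5.421 g CO₂ ÷ 44.009 g/mol = 0.12318 mol
mol H = 2 × 0.3698 g H₂O ÷ 18.015 g/mol = 0.041055 mol
mol N = 2 × 0.5751 g N₂ ÷ 28.014 g/mol = 0.041058 mol
Divide by the smallest (0.041055 mol): C 3.000, H 1.000, N 1.000

C3HN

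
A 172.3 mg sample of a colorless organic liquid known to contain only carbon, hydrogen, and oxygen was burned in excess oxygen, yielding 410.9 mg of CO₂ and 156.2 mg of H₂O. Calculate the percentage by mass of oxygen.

mol C = 0.4109 g CO₂ ÷ 44.009 g/mol = 0.0093367 mol
mol H = 2 × 0.1562 g H₂O ÷ 18.015 g/mol = 0.017341 mol
mass O = 0.1723 − (0.11214 + 0.017480) = 0.042677 g → mol O = 0.042677 ÷ 15.999 = 0.0026675 mol
mass % O = 0.042677 g ÷ 0.1723 g × 100%

24.77%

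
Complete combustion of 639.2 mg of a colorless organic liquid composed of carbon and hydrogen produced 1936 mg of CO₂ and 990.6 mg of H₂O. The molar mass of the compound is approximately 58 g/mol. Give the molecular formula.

C4H10

mol C = 1.936 g CO₂ ÷ 44.009 g/mol = 0.043991 mol
mol H = 2 × 0.9906 g H₂O ÷ 18.015 g/mol = 0.10998 mol
Divide by the smallest (0.043991 mol): C 1.000, H 2.500
Multiplying each by 2 gives whole numbers: C 2.00, H 5.00
Empirical formula: C2H5
Empirical-formula mass = 29.06 g/mol; 58 ÷ 29.06 ≈ 2, so the molecular formula is C4H10.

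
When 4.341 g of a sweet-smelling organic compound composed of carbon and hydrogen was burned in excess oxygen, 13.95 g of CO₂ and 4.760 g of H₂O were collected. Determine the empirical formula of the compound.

C3H5

mol C = 13.95 g CO₂ ÷ 44.009 g/mol = 0.31698 mol
mol H = 2 × 4.760 g H₂O ÷ 18.015 g/mol = 0.52845 mol
Divide by the smallest (0.31698 mol): C 1.000, H 1.667
Multiplying each by 3 gives whole numbers: C 3.00, H 5.00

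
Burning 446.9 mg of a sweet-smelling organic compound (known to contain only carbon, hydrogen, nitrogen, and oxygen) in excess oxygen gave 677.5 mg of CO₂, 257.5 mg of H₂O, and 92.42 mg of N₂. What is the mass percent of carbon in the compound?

mol C = 0.6775 g CO₂ ÷ 44.009 g/mol = 0.015395 mol
mol H = 2 × 0.2575 g H₂O ÷ 18.015 g/mol = 0.028587 mol
mol N = 2 × 0.09242 g N₂ ÷ 28.014 g/mol = 0.0065981 mol
mass O = 0.4469 − (0.18490 + 0.028816 + 0.092420) = 0.14076 g → mol O = 0.14076 ÷ 15.999 = 0.0087980 mol
mass % C = 0.18490 g ÷ 0.4469 g × 100%

41.37%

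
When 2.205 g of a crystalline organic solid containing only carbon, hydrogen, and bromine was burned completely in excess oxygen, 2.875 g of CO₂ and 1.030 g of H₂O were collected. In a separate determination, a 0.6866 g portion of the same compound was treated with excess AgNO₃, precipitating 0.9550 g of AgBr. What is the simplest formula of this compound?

C4H7Br

mol C = 2.875 g CO₂ ÷ 44.009 g/mol = 0.065328 mol
mol H = 2 × 1.030 g H₂O ÷ 18.015 g/mol = 0.11435 mol
From the AgBr data: mol Br per gram of compound = (0.9550 ÷ 187.772) ÷ 0.6866 = 0.0074075 mol/g, so in the 2.205 g combustion sample mol Br = 0.016333 mol
Divide by the smallest (0.016333 mol): C 4.000, H 7.001, Br 1.000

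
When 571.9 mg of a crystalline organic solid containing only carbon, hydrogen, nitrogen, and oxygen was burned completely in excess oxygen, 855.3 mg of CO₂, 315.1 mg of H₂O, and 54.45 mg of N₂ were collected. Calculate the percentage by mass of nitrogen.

9.52%

mol C = 0.8553 g CO₂ ÷ 44.009 g/mol = 0.019435 mol
mol H = 2 × 0.3151 g H₂O ÷ 18.015 g/mol = 0.034982 mol
mol N = 2 × 0.05445 g N₂ ÷ 28.014 g/mol = 0.0038873 mol
mass O = 0.5719 − (0.23343 + 0.035262 + 0.054450) = 0.24876 g → mol O = 0.24876 ÷ 15.999 = 0.015548 mol
mass % N = 0.054450 g ÷ 0.5719 g × 100%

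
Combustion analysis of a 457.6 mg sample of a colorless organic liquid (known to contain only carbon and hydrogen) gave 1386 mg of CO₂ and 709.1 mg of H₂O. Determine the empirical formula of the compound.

C2H5

mol C = 1.386 g CO₂ ÷ 44.009 g/mol = 0.031494 mol
mol H = 2 × 0.7091 g H₂O ÷ 18.015 g/mol = 0.078723 mol
Divide by the smallest (0.031494 mol): C 1.000, H 2.500
Multiplying each by 2 gives whole numbers: C 2.00, H 5.00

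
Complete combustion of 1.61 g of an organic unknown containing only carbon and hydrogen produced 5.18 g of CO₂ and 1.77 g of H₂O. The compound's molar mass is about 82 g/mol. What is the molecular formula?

mol C = 5.18 g CO₂ ÷ 44.009 g/mol = 0.1177 mol
mol H = 2 × 1.77 g H₂O ÷ 18.015 g/mol = 0.1965 mol
Divide by the smallest (0.1177 mol): C 1.000, H 1.669
Multiplying each by 3 gives whole numbers: C 3.00, H 5.01
Empirical formula: C3H5
Empirical-formula mass = 41.07 g/mol; 82 ÷ 41.07 ≈ 2, so the molecular formula is C6H10.

C6H10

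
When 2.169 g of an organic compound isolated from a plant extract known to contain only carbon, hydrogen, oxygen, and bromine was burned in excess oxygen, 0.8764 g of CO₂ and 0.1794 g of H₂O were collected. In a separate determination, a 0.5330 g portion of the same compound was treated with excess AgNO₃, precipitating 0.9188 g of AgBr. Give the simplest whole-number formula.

CHBrO

mol C = 0.8764 g CO₂ ÷ 44.009 g/mol = 0.019914 mol
mol H = 2 × 0.1794 g H₂O ÷ 18.015 g/mol = 0.019917 mol
From the AgBr data: mol Br per gram of compound = (0.9188 ÷ 187.772) ÷ 0.5330 = 0.0091804 mol/g, so in the 2.169 g combustion sample mol Br = 0.019912 mol
mass O = 2.169 − (0.23919 + 0.020076 + 1.5911) = 0.31866 g → mol O = 0.31866 ÷ 15.999 = 0.019917 mol
Divide by the smallest (0.019912 mol): C 1.000, H 1.000, Br 1.000, O 1.000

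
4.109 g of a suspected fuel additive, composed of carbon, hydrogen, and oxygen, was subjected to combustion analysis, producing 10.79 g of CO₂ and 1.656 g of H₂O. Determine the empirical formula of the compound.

C4H3O

mol C = 10.79 g CO₂ ÷ 44.009 g/mol = 0.24518 mol
mol H = 2 × 1.656 g H₂O ÷ 18.015 g/mol = 0.18385 mol
mass O = 4.109 − (2.9448 + 0.18532) = 0.97886 g → mol O = 0.97886 ÷ 15.999 = 0.061183 mol
Divide by the smallest (0.061183 mol): C 4.007, H 3.005, O 1.000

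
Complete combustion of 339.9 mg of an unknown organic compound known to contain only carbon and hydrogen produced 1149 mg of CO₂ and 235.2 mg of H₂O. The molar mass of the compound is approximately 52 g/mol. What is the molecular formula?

mol C = 1.149 g CO₂ ÷ 44.009 g/mol = 0.026108 mol
mol H = 2 × 0.2352 g H₂O ÷ 18.015 g/mol = 0.026112 mol
Divide by the smallest (0.026108 mol): C 1.000, H 1.000
Empirical formula: CH
Empirical-formula mass = 13.02 g/mol; 52 ÷ 13.02 ≈ 4, so the molecular formula is C4H4.

C4H4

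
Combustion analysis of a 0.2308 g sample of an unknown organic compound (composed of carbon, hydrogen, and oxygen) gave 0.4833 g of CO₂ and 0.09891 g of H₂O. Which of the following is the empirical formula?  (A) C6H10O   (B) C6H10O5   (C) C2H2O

mol C = 0.4833 g CO₂ ÷ 44.009 g/mol = 0.010982 mol
mol H = 2 × 0.09891 g H₂O ÷ 18.015 g/mol = 0.010981 mol
mass O = 0.2308 − (0.13190 + 0.011069) = 0.087828 g → mol O = 0.087828 ÷ 15.999 = 0.0054896 mol
Divide by the smallest (0.0054896 mol): C 2.000, H 2.000, O 1.000

(C) C2H2O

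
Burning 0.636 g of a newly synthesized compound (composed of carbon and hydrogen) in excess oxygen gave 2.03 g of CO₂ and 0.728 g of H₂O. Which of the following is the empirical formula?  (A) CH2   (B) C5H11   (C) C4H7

mol C = 2.03 g CO₂ ÷ 44.009 g/mol = 0.04613 mol
mol H = 2 × 0.728 g H₂O ÷ 18.015 g/mol = 0.08082 mol
Divide by the smallest (0.04613 mol): C 1.000, H 1.752
Multiplying each by 4 gives whole numbers: C 4.00, H 7.01

(C) C4H7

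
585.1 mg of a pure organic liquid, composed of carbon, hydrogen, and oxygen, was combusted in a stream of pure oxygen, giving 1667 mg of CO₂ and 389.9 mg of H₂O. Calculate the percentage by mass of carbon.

mol C = 1.667 g CO₂ ÷ 44.009 g/mol = 0.037879 mol
mol H = 2 × 0.3899 g H₂O ÷ 18.015 g/mol = 0.043286 mol
mass O = 0.5851 − (0.45496 + 0.043632) = 0.086508 g → mol O = 0.086508 ÷ 15.999 = 0.0054071 mol
mass % C = 0.45496 g ÷ 0.5851 g × 100%

77.76%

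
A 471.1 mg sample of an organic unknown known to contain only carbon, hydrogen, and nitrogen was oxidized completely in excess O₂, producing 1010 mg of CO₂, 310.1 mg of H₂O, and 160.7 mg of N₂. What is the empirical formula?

mol C = 1.010 g CO₂ ÷ 44.009 g/mol = 0.022950 mol
mol H = 2 × 0.3101 g H₂O ÷ 18.015 g/mol = 0.034427 mol
mol N = 2 × 0.1607 g N₂ ÷ 28.014 g/mol = 0.011473 mol
Divide by the smallest (0.011473 mol): C 2.000, H 3.001, N 1.000

C2H3N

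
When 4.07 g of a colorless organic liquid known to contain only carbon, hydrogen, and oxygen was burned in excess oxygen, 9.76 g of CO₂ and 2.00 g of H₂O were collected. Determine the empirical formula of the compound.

mol C = 9.76 g CO₂ ÷ 44.009 g/mol = 0.2218 mol
mol H = 2 × 2.00 g H₂O ÷ 18.015 g/mol = 0.2220 mol
mass O = 4.07 − (2.664 + 0.2238) = 1.182 g → mol O = 1.182 ÷ 15.999 = 0.07391 mol
Divide by the smallest (0.07391 mol): C 3.001, H 3.004, O 1.000

C3H3O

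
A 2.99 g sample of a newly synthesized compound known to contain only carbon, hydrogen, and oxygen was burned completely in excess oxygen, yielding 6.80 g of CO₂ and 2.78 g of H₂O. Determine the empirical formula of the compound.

mol C = 6.80 g CO₂ ÷ 44.009 g/mol = 0.1545 mol
mol H = 2 × 2.78 g H₂O ÷ 18.015 g/mol = 0.3086 mol
mass O = 2.99 − (1.856 + 0.3111) = 0.8230 g → mol O = 0.8230 ÷ 15.999 = 0.05144 mol
Divide by the smallest (0.05144 mol): C 3.004, H 6.000, O 1.000

C3H6O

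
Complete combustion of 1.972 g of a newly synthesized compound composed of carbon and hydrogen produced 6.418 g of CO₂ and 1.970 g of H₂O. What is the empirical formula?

C2H3

mol C = 6.418 g CO₂ ÷ 44.009 g/mol = 0.14583 mol
mol H = 2 × 1.970 g H₂O ÷ 18.015 g/mol = 0.21871 mol
Divide by the smallest (0.14583 mol): C 1.000, H 1.500
Multiplying each by 2 gives whole numbers: C 2.00, H 3.00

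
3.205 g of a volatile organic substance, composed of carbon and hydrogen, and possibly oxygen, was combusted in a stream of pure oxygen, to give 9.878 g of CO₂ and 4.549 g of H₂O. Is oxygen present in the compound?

no

mol C = 9.878 g CO₂ ÷ 44.009 g/mol = 0.22445 mol
mol H = 2 × 4.549 g H₂O ÷ 18.015 g/mol = 0.50502 mol
C and H together account for 3.2050 g — essentially the entire 3.205 g sample — so the compound contains no oxygen.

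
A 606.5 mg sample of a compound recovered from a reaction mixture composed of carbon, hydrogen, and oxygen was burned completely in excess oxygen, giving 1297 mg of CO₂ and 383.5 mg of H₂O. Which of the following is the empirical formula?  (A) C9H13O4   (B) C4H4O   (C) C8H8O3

mol C = 1.297 g CO₂ ÷ 44.009 g/mol = 0.029471 mol
mol H = 2 × 0.3835 g H₂O ÷ 18.015 g/mol = 0.042576 mol
mass O = 0.6065 − (0.35398 + 0.042916) = 0.20960 g → mol O = 0.20960 ÷ 15.999 = 0.013101 mol
Divide by the smallest (0.013101 mol): C 2.250, H 3.250, O 1.000
Multiplying each by 4 gives whole numbers: C 9.00, H 13.00, O 4.00

(A) C9H13O4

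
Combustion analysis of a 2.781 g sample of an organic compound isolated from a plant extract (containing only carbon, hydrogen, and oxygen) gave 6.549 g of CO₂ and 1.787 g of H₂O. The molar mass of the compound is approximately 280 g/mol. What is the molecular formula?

mol C = 6.549 g CO₂ ÷ 44.009 g/mol = 0.14881 mol
mol H = 2 × 1.787 g H₂O ÷ 18.015 g/mol = 0.19839 mol
mass O = 2.781 − (1.7874 + 0.19998) = 0.79366 g → mol O = 0.79366 ÷ 15.999 = 0.049607 mol
Divide by the smallest (0.049607 mol): C 3.000, H 3.999, O 1.000
Empirical formula: C3H4O
Empirical-formula mass = 56.06 g/mol; 280 ÷ 56.06 ≈ 5, so the molecular formula is C15H20O5.

C15H20O5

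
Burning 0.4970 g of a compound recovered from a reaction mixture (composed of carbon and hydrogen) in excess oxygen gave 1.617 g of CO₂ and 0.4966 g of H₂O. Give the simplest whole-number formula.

mol C = 1.617 g CO₂ ÷ 44.009 g/mol = 0.036742 mol
mol H = 2 × 0.4966 g H₂O ÷ 18.015 g/mol = 0.055132 mol
Divide by the smallest (0.036742 mol): C 1.000, H 1.500
Multiplying each by 2 gives whole numbers: C 2.00, H 3.00

C2H3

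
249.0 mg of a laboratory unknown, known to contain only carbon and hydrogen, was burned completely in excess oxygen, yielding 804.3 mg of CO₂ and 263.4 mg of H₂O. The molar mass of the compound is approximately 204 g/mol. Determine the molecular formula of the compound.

mol C = 0.8043 g CO₂ ÷ 44.009 g/mol = 0.018276 mol
mol H = 2 × 0.2634 g H₂O ÷ 18.015 g/mol = 0.029242 mol
Divide by the smallest (0.018276 mol): C 1.000, H 1.600
Multiplying each by 5 gives whole numbers: C 5.00, H 8.00
Empirical formula: C5H8
Empirical-formula mass = 68.12 g/mol; 204 ÷ 68.12 ≈ 3, so the molecular formula is C15H24.

C15H24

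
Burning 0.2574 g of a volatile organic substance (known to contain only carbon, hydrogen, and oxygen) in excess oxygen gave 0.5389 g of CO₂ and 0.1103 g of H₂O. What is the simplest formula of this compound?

C2H2O

mol C = 0.5389 g CO₂ ÷ 44.009 g/mol = 0.012245 mol
mol H = 2 × 0.1103 g H₂O ÷ 18.015 g/mol = 0.012245 mol
mass O = 0.2574 − (0.14708 + 0.012343) = 0.097979 g → mol O = 0.097979 ÷ 15.999 = 0.0061241 mol
Divide by the smallest (0.0061241 mol): C 2.000, H 2.000, O 1.000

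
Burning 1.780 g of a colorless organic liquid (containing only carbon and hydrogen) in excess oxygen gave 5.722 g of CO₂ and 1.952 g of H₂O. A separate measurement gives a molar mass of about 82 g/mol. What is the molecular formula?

mol C = 5.722 g CO₂ ÷ 44.009 g/mol = 0.13002 mol
mol H = 2 × 1.952 g H₂O ÷ 18.015 g/mol = 0.21671 mol
Divide by the smallest (0.13002 mol): C 1.000, H 1.667
Multiplying each by 3 gives whole numbers: C 3.00, H 5.00
Empirical formula: C3H5
Empirical-formula mass = 41.07 g/mol; 82 ÷ 41.07 ≈ 2, so the molecular formula is C6H10.

C6H10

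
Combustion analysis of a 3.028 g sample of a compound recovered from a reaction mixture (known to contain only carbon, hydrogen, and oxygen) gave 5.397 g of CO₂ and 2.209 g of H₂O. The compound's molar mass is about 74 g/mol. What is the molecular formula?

C3H6O2

mol C = 5.397 g CO₂ ÷ 44.009 g/mol = 0.12263 mol
mol H = 2 × 2.209 g H₂O ÷ 18.015 g/mol = 0.24524 mol
mass O = 3.028 − (1.4730 + 0.24720) = 1.3078 g → mol O = 1.3078 ÷ 15.999 = 0.081745 mol
Divide by the smallest (0.081745 mol): C 1.500, H 3.000, O 1.000
Multiplying each by 2 gives whole numbers: C 3.00, H 6.00, O 2.00
Empirical formula: C3H6O2
Empirical-formula mass = 74.08 g/mol; 74 ÷ 74.08 ≈ 1, so the molecular formula is C3H6O2.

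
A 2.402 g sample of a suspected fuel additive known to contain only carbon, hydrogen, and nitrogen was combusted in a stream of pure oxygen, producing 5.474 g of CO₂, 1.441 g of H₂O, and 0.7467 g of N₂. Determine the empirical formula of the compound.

C7H9N3

mol C = 5.474 g CO₂ ÷ 44.009 g/mol = 0.12438 mol
mol H = 2 × 1.441 g H₂O ÷ 18.015 g/mol = 0.15998 mol
mol N = 2 × 0.7467 g N₂ ÷ 28.014 g/mol = 0.053309 mol
Divide by the smallest (0.053309 mol): C 2.333, H 3.001, N 1.000
Multiplying each by 3 gives whole numbers: C 7.00, H 9.00, N 3.00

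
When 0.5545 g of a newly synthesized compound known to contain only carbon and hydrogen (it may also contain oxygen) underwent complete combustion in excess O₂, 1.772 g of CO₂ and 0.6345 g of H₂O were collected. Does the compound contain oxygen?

no

mol C = 1.772 g CO₂ ÷ 44.009 g/mol = 0.040264 mol
mol H = 2 × 0.6345 g H₂O ÷ 18.015 g/mol = 0.070441 mol
C and H together account for 0.55462 g — essentially the entire 0.5545 g sample — so the compound contains no oxygen.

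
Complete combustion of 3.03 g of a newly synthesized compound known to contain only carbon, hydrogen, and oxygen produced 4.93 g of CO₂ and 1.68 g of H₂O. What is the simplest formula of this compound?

mol C = 4.93 g CO₂ ÷ 44.009 g/mol = 0.1120 mol
mol H = 2 × 1.68 g H₂O ÷ 18.015 g/mol = 0.1865 mol
mass O = 3.03 − (1.346 + 0.1880) = 1.496 g → mol O = 1.496 ÷ 15.999 = 0.09354 mol
Divide by the smallest (0.09354 mol): C 1.198, H 1.994, O 1.000
Multiplying each by 5 gives whole numbers: C 5.99, H 9.97, O 5.00

C6H10O5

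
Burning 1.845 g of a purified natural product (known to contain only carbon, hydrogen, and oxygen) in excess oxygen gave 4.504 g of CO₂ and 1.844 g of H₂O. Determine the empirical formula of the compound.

mol C = 4.504 g CO₂ ÷ 44.009 g/mol = 0.10234 mol
mol H = 2 × 1.844 g H₂O ÷ 18.015 g/mol = 0.20472 mol
mass O = 1.845 − (1.2292 + 0.20636) = 0.40941 g → mol O = 0.40941 ÷ 15.999 = 0.025589 mol
Divide by the smallest (0.025589 mol): C 3.999, H 8.000, O 1.000

C4H8O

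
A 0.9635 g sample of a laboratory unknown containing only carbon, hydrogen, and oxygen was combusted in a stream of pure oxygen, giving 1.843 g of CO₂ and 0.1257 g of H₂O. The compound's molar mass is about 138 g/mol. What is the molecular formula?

C6H2O4

mol C = 1.843 g CO₂ ÷ 44.009 g/mol = 0.041878 mol
mol H = 2 × 0.1257 g H₂O ÷ 18.015 g/mol = 0.013955 mol
mass O = 0.9635 − (0.50299 + 0.014067) = 0.44644 g → mol O = 0.44644 ÷ 15.999 = 0.027904 mol
Divide by the smallest (0.013955 mol): C 3.001, H 1.000, O 2.000
Empirical formula: C3HO2
Empirical-formula mass = 69.04 g/mol; 138 ÷ 69.04 ≈ 2, so the molecular formula is C6H2O4.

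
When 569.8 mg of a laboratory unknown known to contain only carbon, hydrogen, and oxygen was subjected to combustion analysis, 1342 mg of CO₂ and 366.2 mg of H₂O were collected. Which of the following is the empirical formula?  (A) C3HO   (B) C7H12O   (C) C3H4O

(C) C3H4O

mol C = 1.342 g CO₂ ÷ 44.009 g/mol = 0.030494 mol
mol H = 2 × 0.3662 g H₂O ÷ 18.015 g/mol = 0.040655 mol
mass O = 0.5698 − (0.36626 + 0.040980) = 0.16256 g → mol O = 0.16256 ÷ 15.999 = 0.010161 mol
Divide by the smallest (0.010161 mol): C 3.001, H 4.001, O 1.000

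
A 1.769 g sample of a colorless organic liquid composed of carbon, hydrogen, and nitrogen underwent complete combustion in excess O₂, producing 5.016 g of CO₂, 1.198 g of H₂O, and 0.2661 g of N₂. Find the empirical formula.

C6H7N

mol C = 5.016 g CO₂ ÷ 44.009 g/mol = 0.11398 mol
mol H = 2 × 1.198 g H₂O ÷ 18.015 g/mol = 0.13300 mol
mol N = 2 × 0.2661 g N₂ ÷ 28.014 g/mol = 0.018998 mol
Divide by the smallest (0.018998 mol): C 6.000, H 7.001, N 1.000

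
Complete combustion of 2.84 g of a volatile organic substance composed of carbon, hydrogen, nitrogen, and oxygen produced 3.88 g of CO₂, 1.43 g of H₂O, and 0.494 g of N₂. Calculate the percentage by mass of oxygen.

39.7%

mol C = 3.88 g CO₂ ÷ 44.009 g/mol = 0.08816 mol
mol H = 2 × 1.43 g H₂O ÷ 18.015 g/mol = 0.1588 mol
mol N = 2 × 0.494 g N₂ ÷ 28.014 g/mol = 0.03527 mol
mass O = 2.84 − (1.059 + 0.1600 + 0.4940) = 1.127 g → mol O = 1.127 ÷ 15.999 = 0.07044 mol
mass % O = 1.127 g ÷ 2.84 g × 100%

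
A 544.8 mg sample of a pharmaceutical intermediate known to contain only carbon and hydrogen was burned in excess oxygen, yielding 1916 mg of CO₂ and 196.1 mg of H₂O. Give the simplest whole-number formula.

C2H

mol C = 1.916 g CO₂ ÷ 44.009 g/mol = 0.043537 mol
mol H = 2 × 0.1961 g H₂O ÷ 18.015 g/mol = 0.021771 mol
Divide by the smallest (0.021771 mol): C 2.000, H 1.000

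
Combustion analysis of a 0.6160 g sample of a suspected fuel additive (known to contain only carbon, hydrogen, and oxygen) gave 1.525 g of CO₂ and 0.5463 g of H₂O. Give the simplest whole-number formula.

C4H7O

mol C = 1.525 g CO₂ ÷ 44.009 g/mol = 0.034652 mol
mol H = 2 × 0.5463 g H₂O ÷ 18.015 g/mol = 0.060649 mol
mass O = 0.6160 − (0.41621 + 0.061135) = 0.13866 g → mol O = 0.13866 ÷ 15.999 = 0.0086668 mol
Divide by the smallest (0.0086668 mol): C 3.998, H 6.998, O 1.000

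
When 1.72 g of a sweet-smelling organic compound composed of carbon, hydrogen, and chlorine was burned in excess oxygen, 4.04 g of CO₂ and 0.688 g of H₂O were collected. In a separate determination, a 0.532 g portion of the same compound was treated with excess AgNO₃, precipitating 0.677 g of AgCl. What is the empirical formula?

C6H5Cl

mol C = 4.04 g CO₂ ÷ 44.009 g/mol = 0.09180 mol
mol H = 2 × 0.688 g H₂O ÷ 18.015 g/mol = 0.07638 mol
From the AgCl data: mol Cl per gram of compound = (0.677 ÷ 143.318) ÷ 0.532 = 0.008879 mol/g, so in the 1.72 g combustion sample mol Cl = 0.01527 mol
Divide by the smallest (0.01527 mol): C 6.011, H 5.001, Cl 1.000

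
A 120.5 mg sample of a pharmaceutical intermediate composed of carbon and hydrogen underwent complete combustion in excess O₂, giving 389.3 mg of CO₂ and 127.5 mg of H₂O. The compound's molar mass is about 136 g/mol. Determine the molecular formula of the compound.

mol C = 0.3893 g CO₂ ÷ 44.009 g/mol = 0.0088459 mol
mol H = 2 × 0.1275 g H₂O ÷ 18.015 g/mol = 0.014155 mol
Divide by the smallest (0.0088459 mol): C 1.000, H 1.600
Multiplying each by 5 gives whole numbers: C 5.00, H 8.00
Empirical formula: C5H8
Empirical-formula mass = 68.12 g/mol; 136 ÷ 68.12 ≈ 2, so the molecular formula is C10H16.

C10H16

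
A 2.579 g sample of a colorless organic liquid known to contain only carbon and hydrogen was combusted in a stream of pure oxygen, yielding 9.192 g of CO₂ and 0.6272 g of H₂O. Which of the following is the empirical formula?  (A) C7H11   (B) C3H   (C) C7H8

mol C = 9.192 g CO₂ ÷ 44.009 g/mol = 0.20887 mol
mol H = 2 × 0.6272 g H₂O ÷ 18.015 g/mol = 0.069631 mol
Divide by the smallest (0.069631 mol): C 3.000, H 1.000

(B) C3H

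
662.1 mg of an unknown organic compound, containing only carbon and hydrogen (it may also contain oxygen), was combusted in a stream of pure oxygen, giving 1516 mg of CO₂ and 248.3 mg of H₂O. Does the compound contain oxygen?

yes

mol C = 1.516 g CO₂ ÷ 44.009 g/mol = 0.034447 mol
mol H = 2 × 0.2483 g H₂O ÷ 18.015 g/mol = 0.027566 mol
C and H account for only 0.44154 g of the 0.6621 g sample; the remaining 0.22056 g must be oxygen.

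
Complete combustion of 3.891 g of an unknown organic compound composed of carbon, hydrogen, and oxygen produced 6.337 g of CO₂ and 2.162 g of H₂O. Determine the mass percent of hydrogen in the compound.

6.22%

mol C = 6.337 g CO₂ ÷ 44.009 g/mol = 0.14399 mol
mol H = 2 × 2.162 g H₂O ÷ 18.015 g/mol = 0.24002 mol
mass O = 3.891 − (1.7295 + 0.24194) = 1.9196 g → mol O = 1.9196 ÷ 15.999 = 0.11998 mol
mass % H = 0.24194 g ÷ 3.891 g × 100%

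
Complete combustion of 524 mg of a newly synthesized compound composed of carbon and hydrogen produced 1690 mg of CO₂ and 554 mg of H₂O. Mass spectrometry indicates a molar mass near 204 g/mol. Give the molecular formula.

C15H24

mol C = 1.69 g CO₂ ÷ 44.009 g/mol = 0.03840 mol
mol H = 2 × 0.554 g H₂O ÷ 18.015 g/mol = 0.06150 mol
Divide by the smallest (0.03840 mol): C 1.000, H 1.602
Multiplying each by 5 gives whole numbers: C 5.00, H 8.01
Empirical formula: C5H8
Empirical-formula mass = 68.12 g/mol; 204 ÷ 68.12 ≈ 3, so the molecular formula is C15H24.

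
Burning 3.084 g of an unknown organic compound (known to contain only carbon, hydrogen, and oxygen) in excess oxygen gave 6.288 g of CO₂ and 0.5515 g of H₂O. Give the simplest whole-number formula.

mol C = 6.288 g CO₂ ÷ 44.009 g/mol = 0.14288 mol
mol H = 2 × 0.5515 g H₂O ÷ 18.015 g/mol = 0.061227 mol
mass O = 3.084 − (1.7161 + 0.061717) = 1.3062 g → mol O = 1.3062 ÷ 15.999 = 0.081640 mol
Divide by the smallest (0.061227 mol): C 2.334, H 1.000, O 1.333
Multiplying each by 3 gives whole numbers: C 7.00, H 3.00, O 4.00

C7H3O4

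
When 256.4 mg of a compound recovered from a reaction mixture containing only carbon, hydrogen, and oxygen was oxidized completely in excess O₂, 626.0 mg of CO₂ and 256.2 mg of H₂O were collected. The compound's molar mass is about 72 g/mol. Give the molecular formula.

C4H8O

mol C = 0.6260 g CO₂ ÷ 44.009 g/mol = 0.014224 mol
mol H = 2 × 0.2562 g H₂O ÷ 18.015 g/mol = 0.028443 mol
mass O = 0.2564 − (0.17085 + 0.028671) = 0.056881 g → mol O = 0.056881 ÷ 15.999 = 0.0035553 mol
Divide by the smallest (0.0035553 mol): C 4.001, H 8.000, O 1.000
Empirical formula: C4H8O
Empirical-formula mass = 72.11 g/mol; 72 ÷ 72.11 ≈ 1, so the molecular formula is C4H8O.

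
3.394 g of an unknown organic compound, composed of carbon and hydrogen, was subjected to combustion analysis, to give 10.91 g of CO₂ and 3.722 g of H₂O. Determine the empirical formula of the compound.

C3H5

mol C = 10.91 g CO₂ ÷ 44.009 g/mol = 0.24790 mol
mol H = 2 × 3.722 g H₂O ÷ 18.015 g/mol = 0.41321 mol
Divide by the smallest (0.24790 mol): C 1.000, H 1.667
Multiplying each by 3 gives whole numbers: C 3.00, H 5.00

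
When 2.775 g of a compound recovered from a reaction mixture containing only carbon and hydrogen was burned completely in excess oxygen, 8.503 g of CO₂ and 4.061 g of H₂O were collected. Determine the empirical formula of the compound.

mol C = 8.503 g CO₂ ÷ 44.009 g/mol = 0.19321 mol
mol H = 2 × 4.061 g H₂O ÷ 18.015 g/mol = 0.45085 mol
Divide by the smallest (0.19321 mol): C 1.000, H 2.333
Multiplying each by 3 gives whole numbers: C 3.00, H 7.00

C3H7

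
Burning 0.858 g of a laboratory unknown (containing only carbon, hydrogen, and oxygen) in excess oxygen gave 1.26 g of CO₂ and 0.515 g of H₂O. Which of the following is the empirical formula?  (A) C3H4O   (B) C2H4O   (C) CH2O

mol C = 1.26 g CO₂ ÷ 44.009 g/mol = 0.02863 mol
mol H = 2 × 0.515 g H₂O ÷ 18.015 g/mol = 0.05717 mol
mass O = 0.858 − (0.3439 + 0.05763) = 0.4565 g → mol O = 0.4565 ÷ 15.999 = 0.02853 mol
Divide by the smallest (0.02853 mol): C 1.003, H 2.004, O 1.000

(C) CH2O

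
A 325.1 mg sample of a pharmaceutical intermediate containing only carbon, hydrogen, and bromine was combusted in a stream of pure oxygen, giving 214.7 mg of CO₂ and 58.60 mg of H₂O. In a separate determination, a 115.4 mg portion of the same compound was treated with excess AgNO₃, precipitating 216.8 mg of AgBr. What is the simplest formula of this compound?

mol C = 0.2147 g CO₂ ÷ 44.009 g/mol = 0.0048785 mol
mol H = 2 × 0.05860 g H₂O ÷ 18.015 g/mol = 0.0065057 mol
From the AgBr data: mol Br per gram of compound = (0.2168 ÷ 187.772) ÷ 0.1154 = 0.010005 mol/g, so in the 0.3251 g combustion sample mol Br = 0.0032527 mol
Divide by the smallest (0.0032527 mol): C 1.500, H 2.000, Br 1.000
Multiplying each by 2 gives whole numbers: C 3.00, H 4.00, Br 2.00

C3H4Br2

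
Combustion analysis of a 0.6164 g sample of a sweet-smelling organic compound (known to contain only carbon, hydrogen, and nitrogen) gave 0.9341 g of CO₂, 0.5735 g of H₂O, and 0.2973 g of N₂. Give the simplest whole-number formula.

mol C = 0.9341 g CO₂ ÷ 44.009 g/mol = 0.021225 mol
mol H = 2 × 0.5735 g H₂O ÷ 18.015 g/mol = 0.063669 mol
mol N = 2 × 0.2973 g N₂ ÷ 28.014 g/mol = 0.021225 mol
Divide by the smallest (0.021225 mol): C 1.000, H 3.000, N 1.000

CH3N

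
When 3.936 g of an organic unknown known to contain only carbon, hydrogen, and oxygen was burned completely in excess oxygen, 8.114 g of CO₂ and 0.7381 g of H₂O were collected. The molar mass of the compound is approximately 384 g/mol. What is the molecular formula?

mol C = 8.114 g CO₂ ÷ 44.009 g/mol = 0.18437 mol
mol H = 2 × 0.7381 g H₂O ÷ 18.015 g/mol = 0.081943 mol
mass O = 3.936 − (2.2145 + 0.082598) = 1.6389 g → mol O = 1.6389 ÷ 15.999 = 0.10244 mol
Divide by the smallest (0.081943 mol): C 2.250, H 1.000, O 1.250
Multiplying each by 4 gives whole numbers: C 9.00, H 4.00, O 5.00
Empirical formula: C9H4O5
Empirical-formula mass = 192.13 g/mol; 384 ÷ 192.13 ≈ 2, so the molecular formula is C18H8O10.

C18H8O10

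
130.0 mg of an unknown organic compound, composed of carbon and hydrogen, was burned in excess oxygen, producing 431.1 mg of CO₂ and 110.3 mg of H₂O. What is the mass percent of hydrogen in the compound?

mol C = 0.4311 g CO₂ ÷ 44.009 g/mol = 0.0097957 mol
mol H = 2 × 0.1103 g H₂O ÷ 18.015 g/mol = 0.012245 mol
mass % H = 0.012343 g ÷ 0.1300 g × 100%

9.49%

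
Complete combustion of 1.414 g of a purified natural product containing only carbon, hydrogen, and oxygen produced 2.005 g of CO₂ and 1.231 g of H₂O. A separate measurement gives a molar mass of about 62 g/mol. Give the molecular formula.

C2H6O2

mol C = 2.005 g CO₂ ÷ 44.009 g/mol = 0.045559 mol
mol H = 2 × 1.231 g H₂O ÷ 18.015 g/mol = 0.13666 mol
mass O = 1.414 − (0.54721 + 0.13776) = 0.72904 g → mol O = 0.72904 ÷ 15.999 = 0.045568 mol
Divide by the smallest (0.045559 mol): C 1.000, H 3.000, O 1.000
Empirical formula: CH3O
Empirical-formula mass = 31.03 g/mol; 62 ÷ 31.03 ≈ 2, so the molecular formula is C2H6O2.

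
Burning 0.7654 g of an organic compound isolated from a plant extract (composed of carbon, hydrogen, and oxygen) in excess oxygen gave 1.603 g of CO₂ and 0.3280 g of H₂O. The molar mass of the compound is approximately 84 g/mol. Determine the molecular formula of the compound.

mol C = 1.603 g CO₂ ÷ 44.009 g/mol = 0.036424 mol
mol H = 2 × 0.3280 g H₂O ÷ 18.015 g/mol = 0.036414 mol
mass O = 0.7654 − (0.43749 + 0.036705) = 0.29120 g → mol O = 0.29120 ÷ 15.999 = 0.018201 mol
Divide by the smallest (0.018201 mol): C 2.001, H 2.001, O 1.000
Empirical formula: C2H2O
Empirical-formula mass = 42.04 g/mol; 84 ÷ 42.04 ≈ 2, so the molecular formula is C4H4O2.

C4H4O2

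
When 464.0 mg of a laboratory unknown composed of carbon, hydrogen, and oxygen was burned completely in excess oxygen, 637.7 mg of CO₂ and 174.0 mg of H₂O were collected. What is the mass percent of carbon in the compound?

37.51%

mol C = 0.6377 g CO₂ ÷ 44.009 g/mol = 0.014490 mol
mol H = 2 × 0.1740 g H₂O ÷ 18.015 g/mol = 0.019317 mol
mass O = 0.4640 − (0.17404 + 0.019472) = 0.27049 g → mol O = 0.27049 ÷ 15.999 = 0.016906 mol
mass % C = 0.17404 g ÷ 0.4640 g × 100%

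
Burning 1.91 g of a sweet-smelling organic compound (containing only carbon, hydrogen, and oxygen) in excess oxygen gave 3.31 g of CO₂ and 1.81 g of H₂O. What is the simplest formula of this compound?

C3H8O2

mol C = 3.31 g CO₂ ÷ 44.009 g/mol = 0.07521 mol
mol H = 2 × 1.81 g H₂O ÷ 18.015 g/mol = 0.2009 mol
mass O = 1.91 − (0.9034 + 0.2026) = 0.8041 g → mol O = 0.8041 ÷ 15.999 = 0.05026 mol
Divide by the smallest (0.05026 mol): C 1.497, H 3.998, O 1.000
Multiplying each by 2 gives whole numbers: C 2.99, H 8.00, O 2.00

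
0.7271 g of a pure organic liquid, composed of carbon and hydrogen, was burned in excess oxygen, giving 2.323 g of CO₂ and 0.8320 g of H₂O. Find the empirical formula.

C4H7

mol C = 2.323 g CO₂ ÷ 44.009 g/mol = 0.052785 mol
mol H = 2 × 0.8320 g H₂O ÷ 18.015 g/mol = 0.092367 mol
Divide by the smallest (0.052785 mol): C 1.000, H 1.750
Multiplying each by 4 gives whole numbers: C 4.00, H 7.00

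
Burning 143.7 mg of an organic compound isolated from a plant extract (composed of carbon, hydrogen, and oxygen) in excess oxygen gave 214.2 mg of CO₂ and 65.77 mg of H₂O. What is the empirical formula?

C2H3O2

mol C = 0.2142 g CO₂ ÷ 44.009 g/mol = 0.0048672 mol
mol H = 2 × 0.06577 g H₂O ÷ 18.015 g/mol = 0.0073017 mol
mass O = 0.1437 − (0.058460 + 0.0073601) = 0.077880 g → mol O = 0.077880 ÷ 15.999 = 0.0048678 mol
Divide by the smallest (0.0048672 mol): C 1.000, H 1.500, O 1.000
Multiplying each by 2 gives whole numbers: C 2.00, H 3.00, O 2.00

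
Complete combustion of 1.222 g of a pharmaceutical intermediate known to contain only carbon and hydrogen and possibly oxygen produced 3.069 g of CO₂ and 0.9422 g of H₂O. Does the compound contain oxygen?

yes

mol C = 3.069 g CO₂ ÷ 44.009 g/mol = 0.069736 mol
mol H = 2 × 0.9422 g H₂O ÷ 18.015 g/mol = 0.10460 mol
C and H account for only 0.94303 g of the 1.222 g sample; the remaining 0.27897 g must be oxygen.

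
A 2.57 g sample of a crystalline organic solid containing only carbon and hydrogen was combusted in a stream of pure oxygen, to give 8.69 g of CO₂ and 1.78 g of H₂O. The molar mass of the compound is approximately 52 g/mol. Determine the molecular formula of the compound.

C4H4

mol C = 8.69 g CO₂ ÷ 44.009 g/mol = 0.1975 mol
mol H = 2 × 1.78 g H₂O ÷ 18.015 g/mol = 0.1976 mol
Divide by the smallest (0.1975 mol): C 1.000, H 1.001
Empirical formula: CH
Empirical-formula mass = 13.02 g/mol; 52 ÷ 13.02 ≈ 4, so the molecular formula is C4H4.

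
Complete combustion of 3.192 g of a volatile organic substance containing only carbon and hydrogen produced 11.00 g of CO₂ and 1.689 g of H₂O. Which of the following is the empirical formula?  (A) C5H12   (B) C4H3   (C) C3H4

(B) C4H3

mol C = 11.00 g CO₂ ÷ 44.009 g/mol = 0.24995 mol
mol H = 2 × 1.689 g H₂O ÷ 18.015 g/mol = 0.18751 mol
Divide by the smallest (0.18751 mol): C 1.333, H 1.000
Multiplying each by 3 gives whole numbers: C 4.00, H 3.00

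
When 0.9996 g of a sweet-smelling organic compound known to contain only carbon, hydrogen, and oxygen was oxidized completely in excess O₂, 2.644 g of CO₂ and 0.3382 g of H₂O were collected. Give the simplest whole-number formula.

mol C = 2.644 g CO₂ ÷ 44.009 g/mol = 0.060079 mol
mol H = 2 × 0.3382 g H₂O ÷ 18.015 g/mol = 0.037546 mol
mass O = 0.9996 − (0.72160 + 0.037847) = 0.24015 g → mol O = 0.24015 ÷ 15.999 = 0.015010 mol
Divide by the smallest (0.015010 mol): C 4.003, H 2.501, O 1.000
Multiplying each by 2 gives whole numbers: C 8.01, H 5.00, O 2.00

C8H5O2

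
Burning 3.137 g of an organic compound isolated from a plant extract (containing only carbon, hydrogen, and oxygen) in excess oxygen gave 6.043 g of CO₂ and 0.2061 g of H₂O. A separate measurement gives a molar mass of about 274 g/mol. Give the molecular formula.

mol C = 6.043 g CO₂ ÷ 44.009 g/mol = 0.13731 mol
mol H = 2 × 0.2061 g H₂O ÷ 18.015 g/mol = 0.022881 mol
mass O = 3.137 − (1.6493 + 0.023064) = 1.4647 g → mol O = 1.4647 ÷ 15.999 = 0.091548 mol
Divide by the smallest (0.022881 mol): C 6.001, H 1.000, O 4.001
Empirical formula: C6HO4
Empirical-formula mass = 137.07 g/mol; 274 ÷ 137.07 ≈ 2, so the molecular formula is C12H2O8.

C12H2O8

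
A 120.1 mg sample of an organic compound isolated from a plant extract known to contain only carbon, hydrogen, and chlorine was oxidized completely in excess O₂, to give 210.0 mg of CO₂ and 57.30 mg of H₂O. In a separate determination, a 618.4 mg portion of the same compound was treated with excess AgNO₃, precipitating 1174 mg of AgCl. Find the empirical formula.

C3H4Cl

mol C = 0.2100 g CO₂ ÷ 44.009 g/mol = 0.0047718 mol
mol H = 2 × 0.05730 g H₂O ÷ 18.015 g/mol = 0.0063614 mol
From the AgCl data: mol Cl per gram of compound = (1.174 ÷ 143.318) ÷ 0.6184 = 0.013246 mol/g, so in the 0.1201 g combustion sample mol Cl = 0.0015909 mol
Divide by the smallest (0.0015909 mol): C 2.999, H 3.999, Cl 1.000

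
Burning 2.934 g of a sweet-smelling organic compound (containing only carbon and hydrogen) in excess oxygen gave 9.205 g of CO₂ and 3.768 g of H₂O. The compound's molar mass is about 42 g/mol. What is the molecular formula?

C3H6

mol C = 9.205 g CO₂ ÷ 44.009 g/mol = 0.20916 mol
mol H = 2 × 3.768 g H₂O ÷ 18.015 g/mol = 0.41832 mol
Divide by the smallest (0.20916 mol): C 1.000, H 2.000
Empirical formula: CH2
Empirical-formula mass = 14.03 g/mol; 42 ÷ 14.03 ≈ 3, so the molecular formula is C3H6.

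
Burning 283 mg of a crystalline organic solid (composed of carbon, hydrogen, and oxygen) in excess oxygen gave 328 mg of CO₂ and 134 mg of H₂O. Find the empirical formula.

C2H4O3

mol C = 0.328 g CO₂ ÷ 44.009 g/mol = 0.007453 mol
mol H = 2 × 0.134 g H₂O ÷ 18.015 g/mol = 0.01488 mol
mass O = 0.283 − (0.08952 + 0.01500) = 0.1785 g → mol O = 0.1785 ÷ 15.999 = 0.01116 mol
Divide by the smallest (0.007453 mol): C 1.000, H 1.996, O 1.497
Multiplying each by 2 gives whole numbers: C 2.00, H 3.99, O 2.99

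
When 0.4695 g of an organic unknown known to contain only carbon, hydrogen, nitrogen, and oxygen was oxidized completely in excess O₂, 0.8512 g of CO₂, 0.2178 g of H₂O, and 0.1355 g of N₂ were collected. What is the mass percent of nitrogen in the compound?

28.86%

mol C = 0.8512 g CO₂ ÷ 44.009 g/mol = 0.019341 mol
mol H = 2 × 0.2178 g H₂O ÷ 18.015 g/mol = 0.024180 mol
mol N = 2 × 0.1355 g N₂ ÷ 28.014 g/mol = 0.0096737 mol
mass O = 0.4695 − (0.23231 + 0.024373 + 0.13550) = 0.077316 g → mol O = 0.077316 ÷ 15.999 = 0.0048326 mol
mass % N = 0.13550 g ÷ 0.4695 g × 100%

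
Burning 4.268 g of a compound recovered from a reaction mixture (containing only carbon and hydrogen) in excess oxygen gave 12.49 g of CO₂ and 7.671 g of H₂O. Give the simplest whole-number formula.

mol C = 12.49 g CO₂ ÷ 44.009 g/mol = 0.28381 mol
mol H = 2 × 7.671 g H₂O ÷ 18.015 g/mol = 0.85162 mol
Divide by the smallest (0.28381 mol): C 1.000, H 3.001

CH3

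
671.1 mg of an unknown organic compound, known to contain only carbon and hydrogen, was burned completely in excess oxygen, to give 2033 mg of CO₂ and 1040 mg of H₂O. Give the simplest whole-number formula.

C2H5

mol C = 2.033 g CO₂ ÷ 44.009 g/mol = 0.046195 mol
mol H = 2 × 1.040 g H₂O ÷ 18.015 g/mol = 0.11546 mol
Divide by the smallest (0.046195 mol): C 1.000, H 2.499
Multiplying each by 2 gives whole numbers: C 2.00, H 5.00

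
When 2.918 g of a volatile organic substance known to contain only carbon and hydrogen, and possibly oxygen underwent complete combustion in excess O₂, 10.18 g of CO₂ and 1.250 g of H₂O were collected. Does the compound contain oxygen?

no

mol C = 10.18 g CO₂ ÷ 44.009 g/mol = 0.23132 mol
mol H = 2 × 1.250 g H₂O ÷ 18.015 g/mol = 0.13877 mol
C and H together account for 2.9182 g — essentially the entire 2.918 g sample — so the compound contains no oxygen.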